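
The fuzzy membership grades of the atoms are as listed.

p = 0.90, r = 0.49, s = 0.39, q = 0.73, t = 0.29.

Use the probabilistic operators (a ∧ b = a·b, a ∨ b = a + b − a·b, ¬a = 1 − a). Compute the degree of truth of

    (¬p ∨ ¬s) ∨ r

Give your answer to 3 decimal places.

¬p = 1 − 0.9000 = 0.1000
¬s = 1 − 0.3900 = 0.6100
¬p ∨ ¬s = a + b − a·b on (0.1000, 0.6100) = 0.6490
(¬p ∨ ¬s) ∨ r = a + b − a·b on (0.6490, 0.4900) = 0.8210

0.821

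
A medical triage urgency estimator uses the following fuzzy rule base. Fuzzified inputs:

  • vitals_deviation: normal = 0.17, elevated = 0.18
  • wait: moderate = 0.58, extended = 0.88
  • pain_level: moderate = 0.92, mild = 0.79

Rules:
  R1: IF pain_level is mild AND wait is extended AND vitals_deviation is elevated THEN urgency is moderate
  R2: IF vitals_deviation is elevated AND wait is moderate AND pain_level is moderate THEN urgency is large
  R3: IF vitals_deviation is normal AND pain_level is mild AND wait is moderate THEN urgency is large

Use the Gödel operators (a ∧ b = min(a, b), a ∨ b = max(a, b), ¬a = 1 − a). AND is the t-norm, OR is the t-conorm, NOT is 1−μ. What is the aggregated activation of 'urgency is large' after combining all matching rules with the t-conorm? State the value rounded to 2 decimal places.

0.18

R1: mild=0.79, extended=0.88, elevated=0.18; AND[min(a, b)] → w = 0.18
R2: elevated=0.18, moderate=0.58, moderate=0.92; AND[min(a, b)] → w = 0.18
R3: normal=0.17, mild=0.79, moderate=0.58; AND[min(a, b)] → w = 0.17
Rules with consequent 'large': {R2, R3} → strengths 0.18, 0.17
Aggregate via t-conorm [max(a, b)]: 0.18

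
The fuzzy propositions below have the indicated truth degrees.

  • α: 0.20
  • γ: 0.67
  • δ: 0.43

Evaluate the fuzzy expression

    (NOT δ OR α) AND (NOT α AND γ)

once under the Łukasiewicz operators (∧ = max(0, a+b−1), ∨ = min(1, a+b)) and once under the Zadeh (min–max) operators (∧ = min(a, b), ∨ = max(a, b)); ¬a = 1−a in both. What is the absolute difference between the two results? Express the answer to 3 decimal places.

0.330

Under Łukasiewicz:
  NOT δ = 1 − 0.43 = 0.57
  NOT δ OR α = min(1, a+b) on (0.57, 0.20) = 0.77
  NOT α = 1 − 0.20 = 0.80
  NOT α AND γ = max(0, a+b−1) on (0.80, 0.67) = 0.47
  (NOT δ OR α) AND (NOT α AND γ) = max(0, a+b−1) on (0.77, 0.47) = 0.24
  → value = 0.2400
Under Zadeh (min–max):
  NOT δ = 1 − 0.43 = 0.57
  NOT δ OR α = max(a, b) on (0.57, 0.20) = 0.57
  NOT α = 1 − 0.20 = 0.80
  NOT α AND γ = min(a, b) on (0.80, 0.67) = 0.67
  (NOT δ OR α) AND (NOT α AND γ) = min(a, b) on (0.57, 0.67) = 0.57
  → value = 0.5700
|0.2400 − 0.5700| = 0.330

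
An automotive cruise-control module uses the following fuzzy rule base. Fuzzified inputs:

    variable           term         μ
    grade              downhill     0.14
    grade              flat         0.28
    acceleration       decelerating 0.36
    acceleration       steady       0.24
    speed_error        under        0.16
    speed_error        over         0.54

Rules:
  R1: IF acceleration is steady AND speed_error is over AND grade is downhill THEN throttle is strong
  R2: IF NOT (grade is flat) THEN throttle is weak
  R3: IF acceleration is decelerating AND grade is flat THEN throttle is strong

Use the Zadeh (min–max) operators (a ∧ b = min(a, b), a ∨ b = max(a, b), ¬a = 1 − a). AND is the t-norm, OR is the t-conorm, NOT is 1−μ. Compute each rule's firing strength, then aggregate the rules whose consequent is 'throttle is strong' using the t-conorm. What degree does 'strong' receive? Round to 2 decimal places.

R1: steady=0.24, over=0.54, downhill=0.14; AND[min(a, b)] → w = 0.14
R2: ¬flat=1−0.28=0.72 → w = 0.72
R3: decelerating=0.36, flat=0.28; AND[min(a, b)] → w = 0.28
Rules with consequent 'strong': {R1, R3} → strengths 0.14, 0.28
Aggregate via t-conorm [max(a, b)]: 0.28

0.28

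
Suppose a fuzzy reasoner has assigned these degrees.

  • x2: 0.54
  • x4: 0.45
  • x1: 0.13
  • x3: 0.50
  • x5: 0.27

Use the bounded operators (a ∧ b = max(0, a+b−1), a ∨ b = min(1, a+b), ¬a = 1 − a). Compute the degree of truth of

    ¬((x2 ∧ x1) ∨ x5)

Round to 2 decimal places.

x2 ∧ x1 = max(0, a+b−1) on (0.54, 0.13) = 0.00
(x2 ∧ x1) ∨ x5 = min(1, a+b) on (0.00, 0.27) = 0.27
¬((x2 ∧ x1) ∨ x5) = 1 − 0.27 = 0.73

0.73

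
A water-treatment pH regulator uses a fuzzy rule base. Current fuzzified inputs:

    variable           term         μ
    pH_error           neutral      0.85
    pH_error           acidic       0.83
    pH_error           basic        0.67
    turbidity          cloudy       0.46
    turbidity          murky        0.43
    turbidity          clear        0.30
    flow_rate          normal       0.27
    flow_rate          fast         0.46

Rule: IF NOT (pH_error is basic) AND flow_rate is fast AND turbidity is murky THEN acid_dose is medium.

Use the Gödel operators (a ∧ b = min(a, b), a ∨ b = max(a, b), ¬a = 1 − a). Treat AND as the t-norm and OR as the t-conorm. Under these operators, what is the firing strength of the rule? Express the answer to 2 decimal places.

firing strength: ¬basic=1−0.67=0.33, fast=0.46, murky=0.43; AND[min(a, b)] → w = 0.33

0.33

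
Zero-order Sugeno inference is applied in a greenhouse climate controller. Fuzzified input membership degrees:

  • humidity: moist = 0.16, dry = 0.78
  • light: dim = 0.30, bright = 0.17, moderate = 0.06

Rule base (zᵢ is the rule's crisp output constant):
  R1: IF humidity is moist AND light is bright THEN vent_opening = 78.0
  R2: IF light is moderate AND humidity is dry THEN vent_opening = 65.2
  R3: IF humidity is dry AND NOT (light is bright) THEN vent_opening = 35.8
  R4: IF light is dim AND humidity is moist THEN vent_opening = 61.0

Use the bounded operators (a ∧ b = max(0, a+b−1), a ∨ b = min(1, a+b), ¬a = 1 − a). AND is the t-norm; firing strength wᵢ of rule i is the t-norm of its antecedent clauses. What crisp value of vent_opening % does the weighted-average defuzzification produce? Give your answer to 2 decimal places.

35.80

R1 (z=78.0): moist=0.16, bright=0.17; AND[max(0, a+b−1)] → w = 0.00
R2 (z=65.2): moderate=0.06, dry=0.78; AND[max(0, a+b−1)] → w = 0.00
R3 (z=35.8): dry=0.78, ¬bright=1−0.17=0.83; AND[max(0, a+b−1)] → w = 0.61
R4 (z=61.0): dim=0.30, moist=0.16; AND[max(0, a+b−1)] → w = 0.00
Weighted average = (0.00·78.0 + 0.00·65.2 + 0.61·35.8 + 0.00·61.0) / (0.00 + 0.00 + 0.61 + 0.00)
  = 21.8380 / 0.6100 = 35.80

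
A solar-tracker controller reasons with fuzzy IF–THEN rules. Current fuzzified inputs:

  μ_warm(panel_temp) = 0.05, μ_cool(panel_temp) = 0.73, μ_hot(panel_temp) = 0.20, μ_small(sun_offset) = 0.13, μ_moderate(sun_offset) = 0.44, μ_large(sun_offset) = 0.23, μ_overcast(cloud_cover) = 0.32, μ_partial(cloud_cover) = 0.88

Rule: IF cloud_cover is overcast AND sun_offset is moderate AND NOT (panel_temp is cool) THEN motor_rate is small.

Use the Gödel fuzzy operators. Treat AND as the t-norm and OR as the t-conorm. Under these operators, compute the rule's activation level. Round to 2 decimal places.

firing strength: overcast=0.32, moderate=0.44, ¬cool=1−0.73=0.27; AND[min(a, b)] → w = 0.27

0.27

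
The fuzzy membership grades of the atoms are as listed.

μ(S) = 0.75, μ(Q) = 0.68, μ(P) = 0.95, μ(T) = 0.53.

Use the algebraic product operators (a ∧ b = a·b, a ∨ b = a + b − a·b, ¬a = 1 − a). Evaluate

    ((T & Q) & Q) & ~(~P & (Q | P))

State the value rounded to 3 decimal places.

0.233

T & Q = a·b on (0.5300, 0.6800) = 0.3604
(T & Q) & Q = a·b on (0.3604, 0.6800) = 0.2451
~P = 1 − 0.9500 = 0.0500
Q | P = a + b − a·b on (0.6800, 0.9500) = 0.9840
~P & (Q | P) = a·b on (0.0500, 0.9840) = 0.0492
~(~P & (Q | P)) = 1 − 0.0492 = 0.9508
((T & Q) & Q) & ~(~P & (Q | P)) = a·b on (0.2451, 0.9508) = 0.2330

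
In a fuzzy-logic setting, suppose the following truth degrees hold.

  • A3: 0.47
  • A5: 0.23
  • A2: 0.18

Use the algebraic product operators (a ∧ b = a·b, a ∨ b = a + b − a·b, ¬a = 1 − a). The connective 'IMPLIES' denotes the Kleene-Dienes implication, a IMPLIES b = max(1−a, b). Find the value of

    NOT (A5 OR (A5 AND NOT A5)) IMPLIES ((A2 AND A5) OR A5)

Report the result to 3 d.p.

NOT A5 = 1 − 0.2300 = 0.7700
A5 AND NOT A5 = a·b on (0.2300, 0.7700) = 0.1771
A5 OR (A5 AND NOT A5) = a + b − a·b on (0.2300, 0.1771) = 0.3664
NOT (A5 OR (A5 AND NOT A5)) = 1 − 0.3664 = 0.6336
A2 AND A5 = a·b on (0.1800, 0.2300) = 0.0414
(A2 AND A5) OR A5 = a + b − a·b on (0.0414, 0.2300) = 0.2619
NOT (A5 OR (A5 AND NOT A5)) IMPLIES ((A2 AND A5) OR A5)  [Kleene-Dienes: max(1−a, b)] with a=0.6336, b=0.2619 → 0.3664

0.366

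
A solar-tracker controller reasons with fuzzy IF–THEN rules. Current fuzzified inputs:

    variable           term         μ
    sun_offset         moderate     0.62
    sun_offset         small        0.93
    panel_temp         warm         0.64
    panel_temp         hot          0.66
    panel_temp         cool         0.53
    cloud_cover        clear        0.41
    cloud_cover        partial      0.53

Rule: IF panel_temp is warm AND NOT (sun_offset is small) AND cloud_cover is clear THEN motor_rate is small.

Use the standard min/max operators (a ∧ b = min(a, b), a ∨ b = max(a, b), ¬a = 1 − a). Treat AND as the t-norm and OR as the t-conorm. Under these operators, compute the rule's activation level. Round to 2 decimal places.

firing strength: warm=0.64, ¬small=1−0.93=0.07, clear=0.41; AND[min(a, b)] → w = 0.07

0.07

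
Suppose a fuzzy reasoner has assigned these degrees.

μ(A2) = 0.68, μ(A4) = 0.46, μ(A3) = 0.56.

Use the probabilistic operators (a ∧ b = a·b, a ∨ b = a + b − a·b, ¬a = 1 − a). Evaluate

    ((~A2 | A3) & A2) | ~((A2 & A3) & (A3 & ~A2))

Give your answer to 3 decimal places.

~A2 = 1 − 0.6800 = 0.3200
~A2 | A3 = a + b − a·b on (0.3200, 0.5600) = 0.7008
(~A2 | A3) & A2 = a·b on (0.7008, 0.6800) = 0.4765
A2 & A3 = a·b on (0.6800, 0.5600) = 0.3808
~A2 = 1 − 0.6800 = 0.3200
A3 & ~A2 = a·b on (0.5600, 0.3200) = 0.1792
(A2 & A3) & (A3 & ~A2) = a·b on (0.3808, 0.1792) = 0.0682
~((A2 & A3) & (A3 & ~A2)) = 1 − 0.0682 = 0.9318
((~A2 | A3) & A2) | ~((A2 & A3) & (A3 & ~A2)) = a + b − a·b on (0.4765, 0.9318) = 0.9643

0.964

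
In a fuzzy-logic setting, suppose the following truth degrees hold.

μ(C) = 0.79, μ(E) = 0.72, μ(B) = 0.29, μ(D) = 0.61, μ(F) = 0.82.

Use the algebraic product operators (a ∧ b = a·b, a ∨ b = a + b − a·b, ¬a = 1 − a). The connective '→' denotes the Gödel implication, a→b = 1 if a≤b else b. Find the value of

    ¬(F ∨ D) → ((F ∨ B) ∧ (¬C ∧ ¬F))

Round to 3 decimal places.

F ∨ D = a + b − a·b on (0.8200, 0.6100) = 0.9298
¬(F ∨ D) = 1 − 0.9298 = 0.0702
F ∨ B = a + b − a·b on (0.8200, 0.2900) = 0.8722
¬C = 1 − 0.7900 = 0.2100
¬F = 1 − 0.8200 = 0.1800
¬C ∧ ¬F = a·b on (0.2100, 0.1800) = 0.0378
(F ∨ B) ∧ (¬C ∧ ¬F) = a·b on (0.8722, 0.0378) = 0.0330
¬(F ∨ D) → ((F ∨ B) ∧ (¬C ∧ ¬F))  [Gödel: 1 if a≤b else b] with a=0.0702, b=0.0330 → 0.0330

0.033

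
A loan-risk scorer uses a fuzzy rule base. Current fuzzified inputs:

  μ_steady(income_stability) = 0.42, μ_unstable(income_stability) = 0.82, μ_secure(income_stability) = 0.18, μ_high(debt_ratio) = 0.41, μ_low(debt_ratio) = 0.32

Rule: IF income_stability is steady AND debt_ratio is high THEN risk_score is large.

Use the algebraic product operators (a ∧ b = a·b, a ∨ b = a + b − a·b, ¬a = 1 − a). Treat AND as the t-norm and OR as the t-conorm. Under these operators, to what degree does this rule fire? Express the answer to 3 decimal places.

0.172

firing strength: steady=0.42, high=0.41; AND[a·b] → w = 0.1722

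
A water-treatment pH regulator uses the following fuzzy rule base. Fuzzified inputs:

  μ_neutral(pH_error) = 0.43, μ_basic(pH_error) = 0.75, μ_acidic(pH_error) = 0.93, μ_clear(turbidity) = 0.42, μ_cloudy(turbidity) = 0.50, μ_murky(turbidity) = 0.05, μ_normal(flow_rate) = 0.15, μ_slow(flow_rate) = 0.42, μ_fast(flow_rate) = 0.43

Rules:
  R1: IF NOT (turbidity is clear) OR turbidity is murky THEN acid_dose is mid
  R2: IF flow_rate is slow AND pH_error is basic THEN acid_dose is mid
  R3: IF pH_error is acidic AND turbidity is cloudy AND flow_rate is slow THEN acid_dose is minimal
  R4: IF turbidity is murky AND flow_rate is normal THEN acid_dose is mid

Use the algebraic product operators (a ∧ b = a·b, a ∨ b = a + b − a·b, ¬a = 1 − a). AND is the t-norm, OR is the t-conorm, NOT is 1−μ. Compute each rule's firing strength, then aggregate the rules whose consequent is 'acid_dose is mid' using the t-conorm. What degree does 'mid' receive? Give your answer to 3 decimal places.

R1: ¬clear=1−0.42=0.58, murky=0.05; OR[a + b − a·b] → w = 0.6010
R2: slow=0.42, basic=0.75; AND[a·b] → w = 0.3150
R3: acidic=0.93, cloudy=0.50, slow=0.42; AND[a·b] → w = 0.1953
R4: murky=0.05, normal=0.15; AND[a·b] → w = 0.0075
Rules with consequent 'mid': {R1, R2, R4} → strengths 0.6010, 0.3150, 0.0075
Aggregate via t-conorm [a + b − a·b]: 0.7287

0.729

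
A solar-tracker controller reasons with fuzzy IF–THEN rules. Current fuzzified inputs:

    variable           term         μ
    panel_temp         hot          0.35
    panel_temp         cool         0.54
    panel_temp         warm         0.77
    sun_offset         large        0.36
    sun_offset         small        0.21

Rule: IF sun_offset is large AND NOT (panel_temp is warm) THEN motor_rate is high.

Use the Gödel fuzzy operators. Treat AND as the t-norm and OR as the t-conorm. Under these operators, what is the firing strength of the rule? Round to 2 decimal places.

firing strength: large=0.36, ¬warm=1−0.77=0.23; AND[min(a, b)] → w = 0.23

0.23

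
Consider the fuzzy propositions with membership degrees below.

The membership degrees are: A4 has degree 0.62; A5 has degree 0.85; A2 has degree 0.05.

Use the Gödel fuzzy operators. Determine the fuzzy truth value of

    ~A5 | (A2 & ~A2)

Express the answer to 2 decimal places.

0.15

~A5 = 1 − 0.85 = 0.15
~A2 = 1 − 0.05 = 0.95
A2 & ~A2 = min(a, b) on (0.05, 0.95) = 0.05
~A5 | (A2 & ~A2) = max(a, b) on (0.15, 0.05) = 0.15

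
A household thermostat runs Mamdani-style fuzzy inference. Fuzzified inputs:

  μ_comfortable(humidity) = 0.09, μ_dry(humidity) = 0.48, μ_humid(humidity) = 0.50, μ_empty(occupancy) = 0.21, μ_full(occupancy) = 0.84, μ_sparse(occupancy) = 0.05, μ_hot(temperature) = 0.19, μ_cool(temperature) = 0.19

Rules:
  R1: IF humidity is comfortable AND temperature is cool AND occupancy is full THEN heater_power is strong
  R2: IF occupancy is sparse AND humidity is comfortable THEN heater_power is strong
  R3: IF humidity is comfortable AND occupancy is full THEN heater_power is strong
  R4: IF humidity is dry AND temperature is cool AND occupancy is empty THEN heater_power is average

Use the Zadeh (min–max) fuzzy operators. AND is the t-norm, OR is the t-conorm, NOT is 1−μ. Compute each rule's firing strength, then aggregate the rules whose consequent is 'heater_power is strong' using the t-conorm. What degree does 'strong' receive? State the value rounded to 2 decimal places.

R1: comfortable=0.09, cool=0.19, full=0.84; AND[min(a, b)] → w = 0.09
R2: sparse=0.05, comfortable=0.09; AND[min(a, b)] → w = 0.05
R3: comfortable=0.09, full=0.84; AND[min(a, b)] → w = 0.09
R4: dry=0.48, cool=0.19, empty=0.21; AND[min(a, b)] → w = 0.19
Rules with consequent 'strong': {R1, R2, R3} → strengths 0.09, 0.05, 0.09
Aggregate via t-conorm [max(a, b)]: 0.09

0.09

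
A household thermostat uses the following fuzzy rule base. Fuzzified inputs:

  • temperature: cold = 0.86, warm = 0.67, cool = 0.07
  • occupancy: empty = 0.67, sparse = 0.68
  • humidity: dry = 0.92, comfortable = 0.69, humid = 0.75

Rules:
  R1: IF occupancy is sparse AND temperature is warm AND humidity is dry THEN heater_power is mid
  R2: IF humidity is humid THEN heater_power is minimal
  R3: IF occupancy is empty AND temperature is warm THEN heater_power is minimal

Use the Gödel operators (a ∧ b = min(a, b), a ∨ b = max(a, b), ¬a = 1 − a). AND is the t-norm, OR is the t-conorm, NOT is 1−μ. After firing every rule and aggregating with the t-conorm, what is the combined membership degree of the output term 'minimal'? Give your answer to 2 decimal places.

R1: sparse=0.68, warm=0.67, dry=0.92; AND[min(a, b)] → w = 0.67
R2: humid=0.75 → w = 0.75
R3: empty=0.67, warm=0.67; AND[min(a, b)] → w = 0.67
Rules with consequent 'minimal': {R2, R3} → strengths 0.75, 0.67
Aggregate via t-conorm [max(a, b)]: 0.75

0.75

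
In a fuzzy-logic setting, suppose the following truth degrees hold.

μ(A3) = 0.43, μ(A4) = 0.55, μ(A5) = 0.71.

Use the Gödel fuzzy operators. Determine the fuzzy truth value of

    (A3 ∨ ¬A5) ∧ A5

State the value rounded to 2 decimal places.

0.43

¬A5 = 1 − 0.71 = 0.29
A3 ∨ ¬A5 = max(a, b) on (0.43, 0.29) = 0.43
(A3 ∨ ¬A5) ∧ A5 = min(a, b) on (0.43, 0.71) = 0.43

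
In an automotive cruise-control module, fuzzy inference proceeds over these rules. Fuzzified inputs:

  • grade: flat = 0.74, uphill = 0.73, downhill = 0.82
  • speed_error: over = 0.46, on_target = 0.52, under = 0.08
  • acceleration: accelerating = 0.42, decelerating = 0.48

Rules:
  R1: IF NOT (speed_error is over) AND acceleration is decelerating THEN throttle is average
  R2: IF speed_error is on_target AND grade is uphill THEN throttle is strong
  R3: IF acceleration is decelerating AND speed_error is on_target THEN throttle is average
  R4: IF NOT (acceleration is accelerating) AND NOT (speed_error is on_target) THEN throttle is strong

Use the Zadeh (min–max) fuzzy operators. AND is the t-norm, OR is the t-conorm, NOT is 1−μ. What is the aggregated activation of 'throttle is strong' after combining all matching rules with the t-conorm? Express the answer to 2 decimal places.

0.52

R1: ¬over=1−0.46=0.54, decelerating=0.48; AND[min(a, b)] → w = 0.48
R2: on_target=0.52, uphill=0.73; AND[min(a, b)] → w = 0.52
R3: decelerating=0.48, on_target=0.52; AND[min(a, b)] → w = 0.48
R4: ¬accelerating=1−0.42=0.58, ¬on_target=1−0.52=0.48; AND[min(a, b)] → w = 0.48
Rules with consequent 'strong': {R2, R4} → strengths 0.52, 0.48
Aggregate via t-conorm [max(a, b)]: 0.52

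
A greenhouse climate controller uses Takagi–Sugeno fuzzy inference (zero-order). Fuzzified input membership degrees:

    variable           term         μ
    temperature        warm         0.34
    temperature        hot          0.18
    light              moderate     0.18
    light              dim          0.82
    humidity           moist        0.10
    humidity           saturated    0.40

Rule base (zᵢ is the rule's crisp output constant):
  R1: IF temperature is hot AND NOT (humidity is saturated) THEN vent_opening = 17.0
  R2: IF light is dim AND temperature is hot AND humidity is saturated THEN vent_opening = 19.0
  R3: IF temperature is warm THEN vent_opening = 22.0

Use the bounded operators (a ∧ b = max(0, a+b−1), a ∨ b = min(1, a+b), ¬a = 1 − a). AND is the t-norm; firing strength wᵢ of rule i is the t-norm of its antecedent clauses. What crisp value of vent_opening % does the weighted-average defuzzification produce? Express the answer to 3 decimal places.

22.000

R1 (z=17.0): hot=0.18, ¬saturated=1−0.40=0.60; AND[max(0, a+b−1)] → w = 0.00
R2 (z=19.0): dim=0.82, hot=0.18, saturated=0.40; AND[max(0, a+b−1)] → w = 0.00
R3 (z=22.0): warm=0.34 → w = 0.34
Weighted average = (0.00·17.0 + 0.00·19.0 + 0.34·22.0) / (0.00 + 0.00 + 0.34)
  = 7.4800 / 0.3400 = 22.000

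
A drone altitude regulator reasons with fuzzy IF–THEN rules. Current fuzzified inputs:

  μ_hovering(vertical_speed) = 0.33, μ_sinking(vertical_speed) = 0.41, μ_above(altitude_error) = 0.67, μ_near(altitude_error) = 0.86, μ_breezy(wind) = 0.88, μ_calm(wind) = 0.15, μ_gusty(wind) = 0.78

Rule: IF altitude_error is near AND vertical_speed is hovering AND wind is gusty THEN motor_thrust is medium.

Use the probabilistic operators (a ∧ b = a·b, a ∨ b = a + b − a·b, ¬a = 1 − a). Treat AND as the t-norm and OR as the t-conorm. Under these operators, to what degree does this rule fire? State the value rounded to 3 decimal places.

0.221

firing strength: near=0.86, hovering=0.33, gusty=0.78; AND[a·b] → w = 0.2214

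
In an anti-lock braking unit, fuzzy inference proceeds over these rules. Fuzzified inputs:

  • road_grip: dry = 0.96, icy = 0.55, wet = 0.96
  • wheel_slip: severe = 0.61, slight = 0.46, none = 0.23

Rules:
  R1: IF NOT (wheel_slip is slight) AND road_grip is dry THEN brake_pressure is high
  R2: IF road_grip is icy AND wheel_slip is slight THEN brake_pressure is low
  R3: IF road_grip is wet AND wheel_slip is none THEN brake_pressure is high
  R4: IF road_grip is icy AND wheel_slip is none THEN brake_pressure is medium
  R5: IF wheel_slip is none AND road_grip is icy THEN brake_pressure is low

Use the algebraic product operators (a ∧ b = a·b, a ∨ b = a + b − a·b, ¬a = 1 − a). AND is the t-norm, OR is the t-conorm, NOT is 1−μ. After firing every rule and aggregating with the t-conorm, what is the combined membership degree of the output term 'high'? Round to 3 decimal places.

R1: ¬slight=1−0.46=0.54, dry=0.96; AND[a·b] → w = 0.5184
R2: icy=0.55, slight=0.46; AND[a·b] → w = 0.2530
R3: wet=0.96, none=0.23; AND[a·b] → w = 0.2208
R4: icy=0.55, none=0.23; AND[a·b] → w = 0.1265
R5: none=0.23, icy=0.55; AND[a·b] → w = 0.1265
Rules with consequent 'high': {R1, R3} → strengths 0.5184, 0.2208
Aggregate via t-conorm [a + b − a·b]: 0.6247

0.625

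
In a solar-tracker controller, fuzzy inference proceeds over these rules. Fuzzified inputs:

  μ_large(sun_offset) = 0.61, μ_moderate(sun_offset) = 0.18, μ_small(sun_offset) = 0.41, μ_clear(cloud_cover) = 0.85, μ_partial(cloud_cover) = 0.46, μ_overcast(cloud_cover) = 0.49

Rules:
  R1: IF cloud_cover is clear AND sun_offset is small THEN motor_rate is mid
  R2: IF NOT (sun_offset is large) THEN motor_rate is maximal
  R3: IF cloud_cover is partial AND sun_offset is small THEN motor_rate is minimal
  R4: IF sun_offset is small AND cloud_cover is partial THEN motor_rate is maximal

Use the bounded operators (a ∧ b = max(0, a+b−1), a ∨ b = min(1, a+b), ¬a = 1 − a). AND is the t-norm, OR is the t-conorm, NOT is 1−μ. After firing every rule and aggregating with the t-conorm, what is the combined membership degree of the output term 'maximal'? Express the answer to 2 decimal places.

R1: clear=0.85, small=0.41; AND[max(0, a+b−1)] → w = 0.26
R2: ¬large=1−0.61=0.39 → w = 0.39
R3: partial=0.46, small=0.41; AND[max(0, a+b−1)] → w = 0.00
R4: small=0.41, partial=0.46; AND[max(0, a+b−1)] → w = 0.00
Rules with consequent 'maximal': {R2, R4} → strengths 0.39, 0.00
Aggregate via t-conorm [min(1, a+b)]: 0.39

0.39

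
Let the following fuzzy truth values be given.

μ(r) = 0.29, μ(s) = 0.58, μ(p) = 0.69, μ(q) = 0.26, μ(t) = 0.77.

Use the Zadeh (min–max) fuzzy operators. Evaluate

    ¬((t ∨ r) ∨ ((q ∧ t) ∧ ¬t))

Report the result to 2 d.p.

0.23

t ∨ r = max(a, b) on (0.77, 0.29) = 0.77
q ∧ t = min(a, b) on (0.26, 0.77) = 0.26
¬t = 1 − 0.77 = 0.23
(q ∧ t) ∧ ¬t = min(a, b) on (0.26, 0.23) = 0.23
(t ∨ r) ∨ ((q ∧ t) ∧ ¬t) = max(a, b) on (0.77, 0.23) = 0.77
¬((t ∨ r) ∨ ((q ∧ t) ∧ ¬t)) = 1 − 0.77 = 0.23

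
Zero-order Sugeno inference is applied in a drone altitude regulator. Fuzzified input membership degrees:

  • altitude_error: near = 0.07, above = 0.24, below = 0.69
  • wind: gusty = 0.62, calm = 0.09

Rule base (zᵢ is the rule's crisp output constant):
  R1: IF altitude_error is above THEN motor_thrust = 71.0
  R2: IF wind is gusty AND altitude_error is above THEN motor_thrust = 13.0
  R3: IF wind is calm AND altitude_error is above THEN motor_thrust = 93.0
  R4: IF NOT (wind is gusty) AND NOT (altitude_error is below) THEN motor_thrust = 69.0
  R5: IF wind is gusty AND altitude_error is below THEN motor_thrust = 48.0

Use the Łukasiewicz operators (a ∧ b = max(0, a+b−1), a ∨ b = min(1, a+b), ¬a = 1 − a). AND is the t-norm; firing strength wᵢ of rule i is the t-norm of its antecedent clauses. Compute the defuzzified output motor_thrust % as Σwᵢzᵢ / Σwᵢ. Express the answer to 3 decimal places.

R1 (z=71.0): above=0.24 → w = 0.24
R2 (z=13.0): gusty=0.62, above=0.24; AND[max(0, a+b−1)] → w = 0.00
R3 (z=93.0): calm=0.09, above=0.24; AND[max(0, a+b−1)] → w = 0.00
R4 (z=69.0): ¬gusty=1−0.62=0.38, ¬below=1−0.69=0.31; AND[max(0, a+b−1)] → w = 0.00
R5 (z=48.0): gusty=0.62, below=0.69; AND[max(0, a+b−1)] → w = 0.31
Weighted average = (0.24·71.0 + 0.00·13.0 + 0.00·93.0 + 0.00·69.0 + 0.31·48.0) / (0.24 + 0.00 + 0.00 + 0.00 + 0.31)
  = 31.9200 / 0.5500 = 58.036

58.036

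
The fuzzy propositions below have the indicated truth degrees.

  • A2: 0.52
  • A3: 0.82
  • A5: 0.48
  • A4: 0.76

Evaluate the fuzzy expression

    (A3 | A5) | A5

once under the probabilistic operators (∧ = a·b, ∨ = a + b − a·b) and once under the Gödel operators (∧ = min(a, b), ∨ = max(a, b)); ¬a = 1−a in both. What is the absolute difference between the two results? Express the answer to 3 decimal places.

0.131

Under probabilistic:
  A3 | A5 = a + b − a·b on (0.8200, 0.4800) = 0.9064
  (A3 | A5) | A5 = a + b − a·b on (0.9064, 0.4800) = 0.9513
  → value = 0.9513
Under Gödel:
  A3 | A5 = max(a, b) on (0.82, 0.48) = 0.82
  (A3 | A5) | A5 = max(a, b) on (0.82, 0.48) = 0.82
  → value = 0.8200
|0.9513 − 0.8200| = 0.131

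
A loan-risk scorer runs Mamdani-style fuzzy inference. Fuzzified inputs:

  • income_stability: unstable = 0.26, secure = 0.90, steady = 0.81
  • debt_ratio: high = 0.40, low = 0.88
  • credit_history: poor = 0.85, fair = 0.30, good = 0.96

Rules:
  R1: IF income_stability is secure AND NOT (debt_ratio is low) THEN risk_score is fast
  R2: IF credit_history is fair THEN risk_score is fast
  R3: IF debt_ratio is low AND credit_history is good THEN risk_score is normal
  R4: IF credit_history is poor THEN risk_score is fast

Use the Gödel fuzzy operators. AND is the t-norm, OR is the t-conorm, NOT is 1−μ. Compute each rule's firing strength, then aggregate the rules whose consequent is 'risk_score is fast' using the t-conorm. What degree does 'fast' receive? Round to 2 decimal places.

0.85

R1: secure=0.90, ¬low=1−0.88=0.12; AND[min(a, b)] → w = 0.12
R2: fair=0.30 → w = 0.30
R3: low=0.88, good=0.96; AND[min(a, b)] → w = 0.88
R4: poor=0.85 → w = 0.85
Rules with consequent 'fast': {R1, R2, R4} → strengths 0.12, 0.30, 0.85
Aggregate via t-conorm [max(a, b)]: 0.85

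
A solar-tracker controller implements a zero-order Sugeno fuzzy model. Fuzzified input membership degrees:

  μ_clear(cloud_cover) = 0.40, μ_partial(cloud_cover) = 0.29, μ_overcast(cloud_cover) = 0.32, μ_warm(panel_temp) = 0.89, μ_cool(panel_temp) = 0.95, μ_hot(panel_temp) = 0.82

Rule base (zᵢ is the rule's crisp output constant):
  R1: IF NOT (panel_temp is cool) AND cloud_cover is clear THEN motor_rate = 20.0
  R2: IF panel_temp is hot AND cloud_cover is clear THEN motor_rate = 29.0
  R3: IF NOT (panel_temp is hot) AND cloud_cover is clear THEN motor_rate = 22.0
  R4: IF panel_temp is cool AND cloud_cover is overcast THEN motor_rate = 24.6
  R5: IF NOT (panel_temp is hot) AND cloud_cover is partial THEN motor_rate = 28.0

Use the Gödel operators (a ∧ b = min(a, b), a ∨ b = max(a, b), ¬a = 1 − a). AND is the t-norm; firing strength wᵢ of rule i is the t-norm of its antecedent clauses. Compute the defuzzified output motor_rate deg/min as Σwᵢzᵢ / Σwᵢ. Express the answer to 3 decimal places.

R1 (z=20.0): ¬cool=1−0.95=0.05, clear=0.40; AND[min(a, b)] → w = 0.05
R2 (z=29.0): hot=0.82, clear=0.40; AND[min(a, b)] → w = 0.40
R3 (z=22.0): ¬hot=1−0.82=0.18, clear=0.40; AND[min(a, b)] → w = 0.18
R4 (z=24.6): cool=0.95, overcast=0.32; AND[min(a, b)] → w = 0.32
R5 (z=28.0): ¬hot=1−0.82=0.18, partial=0.29; AND[min(a, b)] → w = 0.18
Weighted average = (0.05·20.0 + 0.40·29.0 + 0.18·22.0 + 0.32·24.6 + 0.18·28.0) / (0.05 + 0.40 + 0.18 + 0.32 + 0.18)
  = 29.4720 / 1.1300 = 26.081

26.081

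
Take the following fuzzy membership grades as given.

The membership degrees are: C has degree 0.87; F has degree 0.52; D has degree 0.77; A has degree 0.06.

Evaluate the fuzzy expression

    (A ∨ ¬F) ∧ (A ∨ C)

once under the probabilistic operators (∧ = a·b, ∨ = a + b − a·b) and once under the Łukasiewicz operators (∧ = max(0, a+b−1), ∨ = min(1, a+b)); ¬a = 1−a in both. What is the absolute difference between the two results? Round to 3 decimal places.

0.021

Under probabilistic:
  ¬F = 1 − 0.5200 = 0.4800
  A ∨ ¬F = a + b − a·b on (0.0600, 0.4800) = 0.5112
  A ∨ C = a + b − a·b on (0.0600, 0.8700) = 0.8778
  (A ∨ ¬F) ∧ (A ∨ C) = a·b on (0.5112, 0.8778) = 0.4487
  → value = 0.4487
Under Łukasiewicz:
  ¬F = 1 − 0.52 = 0.48
  A ∨ ¬F = min(1, a+b) on (0.06, 0.48) = 0.54
  A ∨ C = min(1, a+b) on (0.06, 0.87) = 0.93
  (A ∨ ¬F) ∧ (A ∨ C) = max(0, a+b−1) on (0.54, 0.93) = 0.47
  → value = 0.4700
|0.4487 − 0.4700| = 0.021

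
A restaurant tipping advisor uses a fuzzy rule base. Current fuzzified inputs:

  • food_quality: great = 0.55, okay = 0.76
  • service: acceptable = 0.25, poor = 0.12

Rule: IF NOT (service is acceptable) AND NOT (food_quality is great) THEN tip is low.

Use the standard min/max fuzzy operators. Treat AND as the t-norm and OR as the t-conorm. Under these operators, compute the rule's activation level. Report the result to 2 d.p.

firing strength: ¬acceptable=1−0.25=0.75, ¬great=1−0.55=0.45; AND[min(a, b)] → w = 0.45

0.45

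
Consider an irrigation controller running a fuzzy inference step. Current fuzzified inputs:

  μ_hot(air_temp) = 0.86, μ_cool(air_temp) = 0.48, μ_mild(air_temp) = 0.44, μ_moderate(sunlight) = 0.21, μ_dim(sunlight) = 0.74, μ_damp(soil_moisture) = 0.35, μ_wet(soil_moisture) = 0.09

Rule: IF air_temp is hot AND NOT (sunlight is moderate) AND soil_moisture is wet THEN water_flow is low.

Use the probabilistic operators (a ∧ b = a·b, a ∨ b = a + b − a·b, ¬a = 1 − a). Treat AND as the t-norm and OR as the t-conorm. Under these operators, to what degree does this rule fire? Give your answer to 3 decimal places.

0.061

firing strength: hot=0.86, ¬moderate=1−0.21=0.79, wet=0.09; AND[a·b] → w = 0.0611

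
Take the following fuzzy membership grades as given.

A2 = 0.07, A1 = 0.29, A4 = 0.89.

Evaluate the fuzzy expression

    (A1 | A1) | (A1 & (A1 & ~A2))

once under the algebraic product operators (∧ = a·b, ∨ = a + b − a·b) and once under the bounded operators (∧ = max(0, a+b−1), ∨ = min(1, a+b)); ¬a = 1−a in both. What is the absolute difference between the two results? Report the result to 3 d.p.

0.045

Under algebraic product:
  A1 | A1 = a + b − a·b on (0.2900, 0.2900) = 0.4959
  ~A2 = 1 − 0.0700 = 0.9300
  A1 & ~A2 = a·b on (0.2900, 0.9300) = 0.2697
  A1 & (A1 & ~A2) = a·b on (0.2900, 0.2697) = 0.0782
  (A1 | A1) | (A1 & (A1 & ~A2)) = a + b − a·b on (0.4959, 0.0782) = 0.5353
  → value = 0.5353
Under bounded:
  A1 | A1 = min(1, a+b) on (0.29, 0.29) = 0.58
  ~A2 = 1 − 0.07 = 0.93
  A1 & ~A2 = max(0, a+b−1) on (0.29, 0.93) = 0.22
  A1 & (A1 & ~A2) = max(0, a+b−1) on (0.29, 0.22) = 0.00
  (A1 | A1) | (A1 & (A1 & ~A2)) = min(1, a+b) on (0.58, 0.00) = 0.58
  → value = 0.5800
|0.5353 − 0.5800| = 0.045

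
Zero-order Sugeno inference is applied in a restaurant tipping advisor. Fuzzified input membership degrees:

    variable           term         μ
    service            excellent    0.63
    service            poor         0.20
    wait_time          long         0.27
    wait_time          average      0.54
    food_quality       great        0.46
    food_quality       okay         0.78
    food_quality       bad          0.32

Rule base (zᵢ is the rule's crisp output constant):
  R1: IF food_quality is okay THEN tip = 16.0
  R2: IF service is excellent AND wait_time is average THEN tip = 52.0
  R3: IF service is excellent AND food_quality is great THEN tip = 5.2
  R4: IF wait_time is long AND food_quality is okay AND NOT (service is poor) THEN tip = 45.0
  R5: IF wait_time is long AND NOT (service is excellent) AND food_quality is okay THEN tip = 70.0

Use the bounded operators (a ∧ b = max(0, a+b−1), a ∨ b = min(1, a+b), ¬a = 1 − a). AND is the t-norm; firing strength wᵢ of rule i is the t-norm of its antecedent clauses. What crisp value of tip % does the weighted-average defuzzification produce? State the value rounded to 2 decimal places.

R1 (z=16.0): okay=0.78 → w = 0.78
R2 (z=52.0): excellent=0.63, average=0.54; AND[max(0, a+b−1)] → w = 0.17
R3 (z=5.2): excellent=0.63, great=0.46; AND[max(0, a+b−1)] → w = 0.09
R4 (z=45.0): long=0.27, okay=0.78, ¬poor=1−0.20=0.80; AND[max(0, a+b−1)] → w = 0.00
R5 (z=70.0): long=0.27, ¬excellent=1−0.63=0.37, okay=0.78; AND[max(0, a+b−1)] → w = 0.00
Weighted average = (0.78·16.0 + 0.17·52.0 + 0.09·5.2 + 0.00·45.0 + 0.00·70.0) / (0.78 + 0.17 + 0.09 + 0.00 + 0.00)
  = 21.7880 / 1.0400 = 20.95

20.95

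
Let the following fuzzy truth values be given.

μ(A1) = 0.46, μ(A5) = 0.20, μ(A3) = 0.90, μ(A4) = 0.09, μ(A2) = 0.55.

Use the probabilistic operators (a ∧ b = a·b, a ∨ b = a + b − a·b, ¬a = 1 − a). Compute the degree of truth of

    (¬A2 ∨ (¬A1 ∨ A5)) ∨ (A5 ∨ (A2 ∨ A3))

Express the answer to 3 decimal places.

0.993

¬A2 = 1 − 0.5500 = 0.4500
¬A1 = 1 − 0.4600 = 0.5400
¬A1 ∨ A5 = a + b − a·b on (0.5400, 0.2000) = 0.6320
¬A2 ∨ (¬A1 ∨ A5) = a + b − a·b on (0.4500, 0.6320) = 0.7976
A2 ∨ A3 = a + b − a·b on (0.5500, 0.9000) = 0.9550
A5 ∨ (A2 ∨ A3) = a + b − a·b on (0.2000, 0.9550) = 0.9640
(¬A2 ∨ (¬A1 ∨ A5)) ∨ (A5 ∨ (A2 ∨ A3)) = a + b − a·b on (0.7976, 0.9640) = 0.9927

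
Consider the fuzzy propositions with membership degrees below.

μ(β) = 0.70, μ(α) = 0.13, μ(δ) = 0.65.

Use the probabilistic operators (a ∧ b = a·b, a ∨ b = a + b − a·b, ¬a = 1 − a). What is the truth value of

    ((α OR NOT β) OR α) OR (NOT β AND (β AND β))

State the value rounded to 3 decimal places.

0.548

NOT β = 1 − 0.7000 = 0.3000
α OR NOT β = a + b − a·b on (0.1300, 0.3000) = 0.3910
(α OR NOT β) OR α = a + b − a·b on (0.3910, 0.1300) = 0.4702
NOT β = 1 − 0.7000 = 0.3000
β AND β = a·b on (0.7000, 0.7000) = 0.4900
NOT β AND (β AND β) = a·b on (0.3000, 0.4900) = 0.1470
((α OR NOT β) OR α) OR (NOT β AND (β AND β)) = a + b − a·b on (0.4702, 0.1470) = 0.5481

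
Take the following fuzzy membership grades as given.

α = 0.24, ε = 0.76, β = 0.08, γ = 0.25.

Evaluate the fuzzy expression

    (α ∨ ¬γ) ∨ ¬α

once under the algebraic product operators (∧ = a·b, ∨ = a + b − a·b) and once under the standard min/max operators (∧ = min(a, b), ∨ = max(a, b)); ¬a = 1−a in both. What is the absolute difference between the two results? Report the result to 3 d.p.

Under algebraic product:
  ¬γ = 1 − 0.2500 = 0.7500
  α ∨ ¬γ = a + b − a·b on (0.2400, 0.7500) = 0.8100
  ¬α = 1 − 0.2400 = 0.7600
  (α ∨ ¬γ) ∨ ¬α = a + b − a·b on (0.8100, 0.7600) = 0.9544
  → value = 0.9544
Under standard min/max:
  ¬γ = 1 − 0.25 = 0.75
  α ∨ ¬γ = max(a, b) on (0.24, 0.75) = 0.75
  ¬α = 1 − 0.24 = 0.76
  (α ∨ ¬γ) ∨ ¬α = max(a, b) on (0.75, 0.76) = 0.76
  → value = 0.7600
|0.9544 − 0.7600| = 0.194

0.194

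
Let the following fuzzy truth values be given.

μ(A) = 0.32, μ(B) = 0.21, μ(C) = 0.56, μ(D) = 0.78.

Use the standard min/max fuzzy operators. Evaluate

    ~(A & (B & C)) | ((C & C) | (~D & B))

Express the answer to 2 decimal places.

0.79

B & C = min(a, b) on (0.21, 0.56) = 0.21
A & (B & C) = min(a, b) on (0.32, 0.21) = 0.21
~(A & (B & C)) = 1 − 0.21 = 0.79
C & C = min(a, b) on (0.56, 0.56) = 0.56
~D = 1 − 0.78 = 0.22
~D & B = min(a, b) on (0.22, 0.21) = 0.21
(C & C) | (~D & B) = max(a, b) on (0.56, 0.21) = 0.56
~(A & (B & C)) | ((C & C) | (~D & B)) = max(a, b) on (0.79, 0.56) = 0.79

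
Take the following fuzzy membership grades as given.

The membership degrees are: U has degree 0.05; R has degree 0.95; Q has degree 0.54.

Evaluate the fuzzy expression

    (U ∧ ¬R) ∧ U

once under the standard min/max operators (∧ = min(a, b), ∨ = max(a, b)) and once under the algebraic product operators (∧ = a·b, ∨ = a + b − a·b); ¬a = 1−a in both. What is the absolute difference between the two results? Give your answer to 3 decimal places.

0.050

Under standard min/max:
  ¬R = 1 − 0.95 = 0.05
  U ∧ ¬R = min(a, b) on (0.05, 0.05) = 0.05
  (U ∧ ¬R) ∧ U = min(a, b) on (0.05, 0.05) = 0.05
  → value = 0.0500
Under algebraic product:
  ¬R = 1 − 0.9500 = 0.0500
  U ∧ ¬R = a·b on (0.0500, 0.0500) = 0.0025
  (U ∧ ¬R) ∧ U = a·b on (0.0025, 0.0500) = 0.0001
  → value = 0.0001
|0.0500 − 0.0001| = 0.050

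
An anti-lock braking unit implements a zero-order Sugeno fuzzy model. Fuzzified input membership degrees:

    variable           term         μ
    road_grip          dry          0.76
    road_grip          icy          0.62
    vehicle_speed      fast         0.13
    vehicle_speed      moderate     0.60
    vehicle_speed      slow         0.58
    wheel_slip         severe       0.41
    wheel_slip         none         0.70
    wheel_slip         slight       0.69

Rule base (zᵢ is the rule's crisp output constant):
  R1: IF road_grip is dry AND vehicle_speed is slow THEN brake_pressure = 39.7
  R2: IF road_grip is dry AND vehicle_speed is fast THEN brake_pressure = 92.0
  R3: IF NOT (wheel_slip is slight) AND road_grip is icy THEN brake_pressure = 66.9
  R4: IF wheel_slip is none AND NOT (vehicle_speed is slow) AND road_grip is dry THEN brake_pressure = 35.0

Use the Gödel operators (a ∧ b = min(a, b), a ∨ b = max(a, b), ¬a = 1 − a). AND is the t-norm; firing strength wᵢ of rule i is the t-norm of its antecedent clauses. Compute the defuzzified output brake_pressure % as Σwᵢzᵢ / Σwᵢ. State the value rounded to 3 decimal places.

R1 (z=39.7): dry=0.76, slow=0.58; AND[min(a, b)] → w = 0.58
R2 (z=92.0): dry=0.76, fast=0.13; AND[min(a, b)] → w = 0.13
R3 (z=66.9): ¬slight=1−0.69=0.31, icy=0.62; AND[min(a, b)] → w = 0.31
R4 (z=35.0): none=0.70, ¬slow=1−0.58=0.42, dry=0.76; AND[min(a, b)] → w = 0.42
Weighted average = (0.58·39.7 + 0.13·92.0 + 0.31·66.9 + 0.42·35.0) / (0.58 + 0.13 + 0.31 + 0.42)
  = 70.4250 / 1.4400 = 48.906

48.906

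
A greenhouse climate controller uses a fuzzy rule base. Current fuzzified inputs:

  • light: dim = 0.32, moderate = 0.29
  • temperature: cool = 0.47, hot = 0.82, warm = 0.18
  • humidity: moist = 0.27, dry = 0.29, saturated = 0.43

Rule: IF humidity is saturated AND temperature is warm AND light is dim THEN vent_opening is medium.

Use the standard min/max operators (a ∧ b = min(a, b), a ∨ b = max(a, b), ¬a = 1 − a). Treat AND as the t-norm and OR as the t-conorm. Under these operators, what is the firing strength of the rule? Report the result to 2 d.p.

0.18

firing strength: saturated=0.43, warm=0.18, dim=0.32; AND[min(a, b)] → w = 0.18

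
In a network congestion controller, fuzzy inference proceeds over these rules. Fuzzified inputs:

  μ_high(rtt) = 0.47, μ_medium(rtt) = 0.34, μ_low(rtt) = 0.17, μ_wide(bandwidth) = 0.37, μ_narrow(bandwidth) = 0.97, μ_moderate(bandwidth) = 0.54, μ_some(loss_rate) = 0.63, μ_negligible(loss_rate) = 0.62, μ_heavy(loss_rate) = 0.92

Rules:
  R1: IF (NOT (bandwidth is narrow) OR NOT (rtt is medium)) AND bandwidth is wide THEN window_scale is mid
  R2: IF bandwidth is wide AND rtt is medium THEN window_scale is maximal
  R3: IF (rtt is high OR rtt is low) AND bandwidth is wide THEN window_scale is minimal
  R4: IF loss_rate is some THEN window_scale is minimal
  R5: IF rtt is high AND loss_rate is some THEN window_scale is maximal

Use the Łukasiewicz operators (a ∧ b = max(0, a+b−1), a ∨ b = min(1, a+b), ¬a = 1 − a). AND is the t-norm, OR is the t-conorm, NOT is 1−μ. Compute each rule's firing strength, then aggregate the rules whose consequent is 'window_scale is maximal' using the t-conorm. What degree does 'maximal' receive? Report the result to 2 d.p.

0.10

R1: (¬narrow=1−0.97=0.03 OR ¬medium=1−0.34=0.66) = 0.69; AND[max(0, a+b−1)] with wide=0.37 → w = 0.06
R2: wide=0.37, medium=0.34; AND[max(0, a+b−1)] → w = 0.00
R3: (high=0.47 OR low=0.17) = 0.64; AND[max(0, a+b−1)] with wide=0.37 → w = 0.01
R4: some=0.63 → w = 0.63
R5: high=0.47, some=0.63; AND[max(0, a+b−1)] → w = 0.10
Rules with consequent 'maximal': {R2, R5} → strengths 0.00, 0.10
Aggregate via t-conorm [min(1, a+b)]: 0.10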